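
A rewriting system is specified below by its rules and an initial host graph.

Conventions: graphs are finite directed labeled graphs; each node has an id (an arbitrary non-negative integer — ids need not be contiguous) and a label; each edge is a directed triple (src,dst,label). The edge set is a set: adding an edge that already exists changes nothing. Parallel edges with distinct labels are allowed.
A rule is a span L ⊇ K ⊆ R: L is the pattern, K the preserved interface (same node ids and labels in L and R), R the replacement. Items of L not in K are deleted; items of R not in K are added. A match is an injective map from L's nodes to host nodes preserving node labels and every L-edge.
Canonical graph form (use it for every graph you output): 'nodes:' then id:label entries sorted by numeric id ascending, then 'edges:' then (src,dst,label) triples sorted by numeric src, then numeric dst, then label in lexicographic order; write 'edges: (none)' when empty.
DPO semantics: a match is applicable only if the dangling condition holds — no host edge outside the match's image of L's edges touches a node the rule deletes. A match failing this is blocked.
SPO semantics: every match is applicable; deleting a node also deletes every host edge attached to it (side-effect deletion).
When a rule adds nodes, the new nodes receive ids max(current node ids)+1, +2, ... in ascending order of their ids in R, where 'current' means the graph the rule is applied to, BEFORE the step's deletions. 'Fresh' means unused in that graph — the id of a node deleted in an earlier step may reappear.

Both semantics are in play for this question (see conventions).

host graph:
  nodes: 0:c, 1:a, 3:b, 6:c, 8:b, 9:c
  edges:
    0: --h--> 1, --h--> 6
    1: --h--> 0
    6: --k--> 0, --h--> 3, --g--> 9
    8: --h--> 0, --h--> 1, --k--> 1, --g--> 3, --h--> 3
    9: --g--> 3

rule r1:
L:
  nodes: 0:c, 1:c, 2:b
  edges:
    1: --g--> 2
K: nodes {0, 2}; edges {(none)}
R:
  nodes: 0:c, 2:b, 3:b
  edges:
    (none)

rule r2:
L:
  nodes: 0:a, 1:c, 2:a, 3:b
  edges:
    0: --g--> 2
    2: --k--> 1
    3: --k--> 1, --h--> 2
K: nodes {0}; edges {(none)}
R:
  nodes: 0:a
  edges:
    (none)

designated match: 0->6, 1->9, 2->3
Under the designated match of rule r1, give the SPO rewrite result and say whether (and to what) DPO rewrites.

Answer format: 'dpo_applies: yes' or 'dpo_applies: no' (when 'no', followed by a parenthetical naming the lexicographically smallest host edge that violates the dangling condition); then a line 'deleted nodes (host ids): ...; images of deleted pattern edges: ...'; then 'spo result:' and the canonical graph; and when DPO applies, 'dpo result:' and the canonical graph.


dpo_applies: no
(the rule deletes node 9, which keeps host edge (6,9,g) outside the match image — the dangling condition fails, DPO blocks; SPO proceeds and side-deletes such edges)
deleted nodes (host ids): 9; images of deleted pattern edges: (9,3,g)
spo result:
nodes: 0:c, 1:a, 3:b, 6:c, 8:b, 10:b
edges: (0,1,h); (0,6,h); (1,0,h); (6,0,k); (6,3,h); (8,0,h); (8,1,h); (8,1,k); (8,3,g); (8,3,h)


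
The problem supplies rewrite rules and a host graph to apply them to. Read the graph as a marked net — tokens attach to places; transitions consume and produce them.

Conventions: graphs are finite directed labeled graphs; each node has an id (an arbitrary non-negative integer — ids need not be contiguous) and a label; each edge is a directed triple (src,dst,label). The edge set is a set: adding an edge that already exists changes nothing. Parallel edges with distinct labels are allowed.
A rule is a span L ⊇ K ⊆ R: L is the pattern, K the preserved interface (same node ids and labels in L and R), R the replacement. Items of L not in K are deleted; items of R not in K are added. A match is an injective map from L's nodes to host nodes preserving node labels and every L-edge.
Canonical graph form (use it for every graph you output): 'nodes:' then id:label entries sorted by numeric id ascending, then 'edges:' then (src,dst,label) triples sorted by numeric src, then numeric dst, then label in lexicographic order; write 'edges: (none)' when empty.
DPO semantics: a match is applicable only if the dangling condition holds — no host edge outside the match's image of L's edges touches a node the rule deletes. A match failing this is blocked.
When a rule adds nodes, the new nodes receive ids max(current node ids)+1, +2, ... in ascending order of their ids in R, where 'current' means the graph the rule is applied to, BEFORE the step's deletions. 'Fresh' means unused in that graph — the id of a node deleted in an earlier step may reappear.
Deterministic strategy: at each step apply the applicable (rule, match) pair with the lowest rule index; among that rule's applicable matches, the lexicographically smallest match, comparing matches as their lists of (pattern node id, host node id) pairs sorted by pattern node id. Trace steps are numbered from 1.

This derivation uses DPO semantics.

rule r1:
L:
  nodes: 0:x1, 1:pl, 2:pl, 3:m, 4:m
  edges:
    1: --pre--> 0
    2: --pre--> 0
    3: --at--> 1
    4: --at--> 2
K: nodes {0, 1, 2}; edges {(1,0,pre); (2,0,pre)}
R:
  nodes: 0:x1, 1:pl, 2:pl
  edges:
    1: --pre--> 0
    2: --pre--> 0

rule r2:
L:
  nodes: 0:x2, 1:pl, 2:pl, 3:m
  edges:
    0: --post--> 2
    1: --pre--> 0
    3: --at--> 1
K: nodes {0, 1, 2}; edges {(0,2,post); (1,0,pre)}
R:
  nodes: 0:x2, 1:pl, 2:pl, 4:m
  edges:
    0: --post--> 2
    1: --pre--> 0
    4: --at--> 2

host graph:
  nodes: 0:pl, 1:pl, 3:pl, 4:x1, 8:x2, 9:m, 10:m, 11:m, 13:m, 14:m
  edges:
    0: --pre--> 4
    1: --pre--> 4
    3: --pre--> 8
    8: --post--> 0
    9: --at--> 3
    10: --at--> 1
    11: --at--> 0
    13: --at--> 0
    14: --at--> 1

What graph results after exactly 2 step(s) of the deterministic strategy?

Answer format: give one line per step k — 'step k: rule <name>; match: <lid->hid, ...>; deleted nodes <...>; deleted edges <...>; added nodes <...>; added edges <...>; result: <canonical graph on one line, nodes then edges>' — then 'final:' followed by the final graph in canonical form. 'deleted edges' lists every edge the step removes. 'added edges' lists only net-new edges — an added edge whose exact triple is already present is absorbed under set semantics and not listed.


step 1: rule r1; match: 0->4, 1->0, 2->1, 3->11, 4->10; deleted nodes 10, 11; deleted edges (10,1,at); (11,0,at); added nodes (none); added edges (none); result: nodes: 0:pl, 1:pl, 3:pl, 4:x1, 8:x2, 9:m, 13:m, 14:m edges: (0,4,pre); (1,4,pre); (3,8,pre); (8,0,post); (9,3,at); (13,0,at); (14,1,at)
step 2: rule r1; match: 0->4, 1->0, 2->1, 3->13, 4->14; deleted nodes 13, 14; deleted edges (13,0,at); (14,1,at); added nodes (none); added edges (none); result: nodes: 0:pl, 1:pl, 3:pl, 4:x1, 8:x2, 9:m edges: (0,4,pre); (1,4,pre); (3,8,pre); (8,0,post); (9,3,at)
final:
nodes: 0:pl, 1:pl, 3:pl, 4:x1, 8:x2, 9:m
edges: (0,4,pre); (1,4,pre); (3,8,pre); (8,0,post); (9,3,at)


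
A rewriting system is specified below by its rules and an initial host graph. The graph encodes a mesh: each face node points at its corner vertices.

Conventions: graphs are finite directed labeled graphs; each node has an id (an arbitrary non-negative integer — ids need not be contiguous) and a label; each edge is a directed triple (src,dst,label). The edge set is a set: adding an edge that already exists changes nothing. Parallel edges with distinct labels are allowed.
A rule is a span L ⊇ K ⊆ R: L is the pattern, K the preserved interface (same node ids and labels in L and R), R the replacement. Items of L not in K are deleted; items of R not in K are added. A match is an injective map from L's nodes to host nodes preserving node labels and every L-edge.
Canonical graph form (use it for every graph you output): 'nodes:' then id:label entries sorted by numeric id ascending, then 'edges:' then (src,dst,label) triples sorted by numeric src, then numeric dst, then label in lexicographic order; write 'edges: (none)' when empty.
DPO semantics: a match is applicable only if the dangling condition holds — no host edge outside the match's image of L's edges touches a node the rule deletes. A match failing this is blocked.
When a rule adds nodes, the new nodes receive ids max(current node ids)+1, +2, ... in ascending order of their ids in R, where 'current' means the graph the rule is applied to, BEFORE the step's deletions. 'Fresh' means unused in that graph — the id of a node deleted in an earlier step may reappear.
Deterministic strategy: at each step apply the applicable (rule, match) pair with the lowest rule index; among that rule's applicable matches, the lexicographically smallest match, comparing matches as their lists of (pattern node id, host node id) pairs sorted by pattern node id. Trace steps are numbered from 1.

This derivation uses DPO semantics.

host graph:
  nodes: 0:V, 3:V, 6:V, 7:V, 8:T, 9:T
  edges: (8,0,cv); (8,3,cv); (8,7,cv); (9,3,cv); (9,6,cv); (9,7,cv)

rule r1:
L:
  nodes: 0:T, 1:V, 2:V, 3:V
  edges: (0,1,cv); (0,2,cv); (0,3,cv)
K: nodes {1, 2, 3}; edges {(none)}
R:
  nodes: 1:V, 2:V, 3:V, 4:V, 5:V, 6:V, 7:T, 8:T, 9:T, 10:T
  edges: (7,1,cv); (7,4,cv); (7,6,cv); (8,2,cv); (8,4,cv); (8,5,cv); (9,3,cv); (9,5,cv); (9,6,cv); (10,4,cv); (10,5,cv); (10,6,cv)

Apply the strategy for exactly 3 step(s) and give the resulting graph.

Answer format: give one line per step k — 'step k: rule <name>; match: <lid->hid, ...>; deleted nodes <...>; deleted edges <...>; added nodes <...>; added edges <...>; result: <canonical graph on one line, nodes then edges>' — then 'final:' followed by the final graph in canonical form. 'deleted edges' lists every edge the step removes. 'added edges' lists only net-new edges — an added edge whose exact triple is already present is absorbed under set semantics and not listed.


step 1: rule r1; match: 0->8, 1->0, 2->3, 3->7; deleted nodes 8; deleted edges (8,0,cv); (8,3,cv); (8,7,cv); added nodes 10, 11, 12, 13, 14, 15, 16; added edges (13,0,cv); (13,10,cv); (13,12,cv); (14,3,cv); (14,10,cv); (14,11,cv); (15,7,cv); (15,11,cv); (15,12,cv); (16,10,cv); (16,11,cv); (16,12,cv); result: nodes: 0:V, 3:V, 6:V, 7:V, 9:T, 10:V, 11:V, 12:V, 13:T, 14:T, 15:T, 16:T edges: (9,3,cv); (9,6,cv); (9,7,cv); (13,0,cv); (13,10,cv); (13,12,cv); (14,3,cv); (14,10,cv); (14,11,cv); (15,7,cv); (15,11,cv); (15,12,cv); (16,10,cv); (16,11,cv); (16,12,cv)
step 2: rule r1; match: 0->9, 1->3, 2->6, 3->7; deleted nodes 9; deleted edges (9,3,cv); (9,6,cv); (9,7,cv); added nodes 17, 18, 19, 20, 21, 22, 23; added edges (20,3,cv); (20,17,cv); (20,19,cv); (21,6,cv); (21,17,cv); (21,18,cv); (22,7,cv); (22,18,cv); (22,19,cv); (23,17,cv); (23,18,cv); (23,19,cv); result: nodes: 0:V, 3:V, 6:V, 7:V, 10:V, 11:V, 12:V, 13:T, 14:T, 15:T, 16:T, 17:V, 18:V, 19:V, 20:T, 21:T, 22:T, 23:T edges: (13,0,cv); (13,10,cv); (13,12,cv); (14,3,cv); (14,10,cv); (14,11,cv); (15,7,cv); (15,11,cv); (15,12,cv); (16,10,cv); (16,11,cv); (16,12,cv); (20,3,cv); (20,17,cv); (20,19,cv); (21,6,cv); (21,17,cv); (21,18,cv); (22,7,cv); (22,18,cv); (22,19,cv); (23,17,cv); (23,18,cv); (23,19,cv)
step 3: rule r1; match: 0->13, 1->0, 2->10, 3->12; deleted nodes 13; deleted edges (13,0,cv); (13,10,cv); (13,12,cv); added nodes 24, 25, 26, 27, 28, 29, 30; added edges (27,0,cv); (27,24,cv); (27,26,cv); (28,10,cv); (28,24,cv); (28,25,cv); (29,12,cv); (29,25,cv); (29,26,cv); (30,24,cv); (30,25,cv); (30,26,cv); result: nodes: 0:V, 3:V, 6:V, 7:V, 10:V, 11:V, 12:V, 14:T, 15:T, 16:T, 17:V, 18:V, 19:V, 20:T, 21:T, 22:T, 23:T, 24:V, 25:V, 26:V, 27:T, 28:T, 29:T, 30:T edges: (14,3,cv); (14,10,cv); (14,11,cv); (15,7,cv); (15,11,cv); (15,12,cv); (16,10,cv); (16,11,cv); (16,12,cv); (20,3,cv); (20,17,cv); (20,19,cv); (21,6,cv); (21,17,cv); (21,18,cv); (22,7,cv); (22,18,cv); (22,19,cv); (23,17,cv); (23,18,cv); (23,19,cv); (27,0,cv); (27,24,cv); (27,26,cv); (28,10,cv); (28,24,cv); (28,25,cv); (29,12,cv); (29,25,cv); (29,26,cv); (30,24,cv); (30,25,cv); (30,26,cv)
final:
nodes: 0:V, 3:V, 6:V, 7:V, 10:V, 11:V, 12:V, 14:T, 15:T, 16:T, 17:V, 18:V, 19:V, 20:T, 21:T, 22:T, 23:T, 24:V, 25:V, 26:V, 27:T, 28:T, 29:T, 30:T
edges: (14,3,cv); (14,10,cv); (14,11,cv); (15,7,cv); (15,11,cv); (15,12,cv); (16,10,cv); (16,11,cv); (16,12,cv); (20,3,cv); (20,17,cv); (20,19,cv); (21,6,cv); (21,17,cv); (21,18,cv); (22,7,cv); (22,18,cv); (22,19,cv); (23,17,cv); (23,18,cv); (23,19,cv); (27,0,cv); (27,24,cv); (27,26,cv); (28,10,cv); (28,24,cv); (28,25,cv); (29,12,cv); (29,25,cv); (29,26,cv); (30,24,cv); (30,25,cv); (30,26,cv)


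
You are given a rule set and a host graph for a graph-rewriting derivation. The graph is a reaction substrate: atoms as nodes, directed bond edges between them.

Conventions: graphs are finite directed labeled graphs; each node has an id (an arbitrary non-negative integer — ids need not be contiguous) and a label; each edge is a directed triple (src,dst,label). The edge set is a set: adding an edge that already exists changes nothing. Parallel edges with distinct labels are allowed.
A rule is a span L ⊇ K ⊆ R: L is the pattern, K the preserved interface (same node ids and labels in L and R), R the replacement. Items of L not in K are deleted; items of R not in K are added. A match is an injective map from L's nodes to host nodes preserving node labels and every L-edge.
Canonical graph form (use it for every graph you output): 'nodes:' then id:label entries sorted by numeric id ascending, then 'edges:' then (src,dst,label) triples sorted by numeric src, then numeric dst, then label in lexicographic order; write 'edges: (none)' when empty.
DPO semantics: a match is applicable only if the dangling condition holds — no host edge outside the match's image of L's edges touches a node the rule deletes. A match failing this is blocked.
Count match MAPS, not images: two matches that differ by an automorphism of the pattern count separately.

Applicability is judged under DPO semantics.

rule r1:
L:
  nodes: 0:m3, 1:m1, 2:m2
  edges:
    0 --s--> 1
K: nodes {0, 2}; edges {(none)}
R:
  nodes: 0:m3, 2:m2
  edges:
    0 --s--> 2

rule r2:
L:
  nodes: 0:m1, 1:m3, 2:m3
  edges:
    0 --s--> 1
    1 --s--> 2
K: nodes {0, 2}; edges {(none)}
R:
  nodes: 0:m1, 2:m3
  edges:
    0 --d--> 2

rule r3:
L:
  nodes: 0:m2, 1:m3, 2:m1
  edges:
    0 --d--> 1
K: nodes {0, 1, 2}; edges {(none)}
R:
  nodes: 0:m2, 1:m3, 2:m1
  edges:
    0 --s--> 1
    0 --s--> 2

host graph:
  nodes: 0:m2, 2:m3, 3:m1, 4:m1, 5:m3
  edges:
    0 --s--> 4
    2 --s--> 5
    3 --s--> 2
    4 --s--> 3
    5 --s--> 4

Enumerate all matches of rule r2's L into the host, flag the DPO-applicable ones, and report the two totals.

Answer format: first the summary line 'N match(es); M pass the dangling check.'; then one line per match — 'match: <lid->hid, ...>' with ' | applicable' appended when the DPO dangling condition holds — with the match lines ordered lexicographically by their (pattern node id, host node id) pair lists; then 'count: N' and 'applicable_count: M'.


1 match(es); 1 pass the dangling check.
match: 0->3, 1->2, 2->5 | applicable
count: 1
applicable_count: 1


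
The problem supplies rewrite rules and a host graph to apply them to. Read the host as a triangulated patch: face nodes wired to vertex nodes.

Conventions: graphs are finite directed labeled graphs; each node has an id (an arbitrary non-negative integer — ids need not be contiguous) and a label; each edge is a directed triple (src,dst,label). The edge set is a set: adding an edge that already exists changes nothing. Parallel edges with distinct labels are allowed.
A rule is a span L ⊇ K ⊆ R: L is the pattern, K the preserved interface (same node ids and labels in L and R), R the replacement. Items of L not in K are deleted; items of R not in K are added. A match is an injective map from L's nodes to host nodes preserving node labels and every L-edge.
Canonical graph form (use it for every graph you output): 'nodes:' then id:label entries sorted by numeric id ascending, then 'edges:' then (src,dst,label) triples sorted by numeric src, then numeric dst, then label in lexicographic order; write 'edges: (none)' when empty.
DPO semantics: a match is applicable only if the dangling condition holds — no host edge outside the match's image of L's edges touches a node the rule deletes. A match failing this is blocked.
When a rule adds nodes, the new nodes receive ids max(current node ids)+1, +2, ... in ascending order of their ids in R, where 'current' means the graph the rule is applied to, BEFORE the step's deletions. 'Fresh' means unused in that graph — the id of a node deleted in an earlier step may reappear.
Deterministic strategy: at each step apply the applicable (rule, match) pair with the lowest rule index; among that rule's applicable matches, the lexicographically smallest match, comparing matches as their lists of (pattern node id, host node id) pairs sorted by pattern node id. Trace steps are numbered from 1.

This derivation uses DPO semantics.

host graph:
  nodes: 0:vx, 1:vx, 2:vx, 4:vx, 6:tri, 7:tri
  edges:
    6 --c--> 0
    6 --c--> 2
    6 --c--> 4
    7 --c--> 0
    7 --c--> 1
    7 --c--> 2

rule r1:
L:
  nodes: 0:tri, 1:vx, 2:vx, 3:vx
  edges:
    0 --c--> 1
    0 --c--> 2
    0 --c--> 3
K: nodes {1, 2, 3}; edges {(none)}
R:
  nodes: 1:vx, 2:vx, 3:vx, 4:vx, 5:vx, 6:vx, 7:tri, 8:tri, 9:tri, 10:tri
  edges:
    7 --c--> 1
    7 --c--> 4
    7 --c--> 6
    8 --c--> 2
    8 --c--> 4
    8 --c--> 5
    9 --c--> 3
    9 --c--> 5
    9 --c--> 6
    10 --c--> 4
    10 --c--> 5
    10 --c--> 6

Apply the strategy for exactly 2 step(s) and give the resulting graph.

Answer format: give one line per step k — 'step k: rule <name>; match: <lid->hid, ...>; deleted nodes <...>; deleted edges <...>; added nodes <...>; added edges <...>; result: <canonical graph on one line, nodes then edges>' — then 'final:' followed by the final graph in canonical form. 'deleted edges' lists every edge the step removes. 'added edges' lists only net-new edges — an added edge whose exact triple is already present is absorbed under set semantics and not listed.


step 1: rule r1; match: 0->6, 1->0, 2->2, 3->4; deleted nodes 6; deleted edges (6,0,c); (6,2,c); (6,4,c); added nodes 8, 9, 10, 11, 12, 13, 14; added edges (11,0,c); (11,8,c); (11,10,c); (12,2,c); (12,8,c); (12,9,c); (13,4,c); (13,9,c); (13,10,c); (14,8,c); (14,9,c); (14,10,c); result: nodes: 0:vx, 1:vx, 2:vx, 4:vx, 7:tri, 8:vx, 9:vx, 10:vx, 11:tri, 12:tri, 13:tri, 14:tri edges: (7,0,c); (7,1,c); (7,2,c); (11,0,c); (11,8,c); (11,10,c); (12,2,c); (12,8,c); (12,9,c); (13,4,c); (13,9,c); (13,10,c); (14,8,c); (14,9,c); (14,10,c)
step 2: rule r1; match: 0->7, 1->0, 2->1, 3->2; deleted nodes 7; deleted edges (7,0,c); (7,1,c); (7,2,c); added nodes 15, 16, 17, 18, 19, 20, 21; added edges (18,0,c); (18,15,c); (18,17,c); (19,1,c); (19,15,c); (19,16,c); (20,2,c); (20,16,c); (20,17,c); (21,15,c); (21,16,c); (21,17,c); result: nodes: 0:vx, 1:vx, 2:vx, 4:vx, 8:vx, 9:vx, 10:vx, 11:tri, 12:tri, 13:tri, 14:tri, 15:vx, 16:vx, 17:vx, 18:tri, 19:tri, 20:tri, 21:tri edges: (11,0,c); (11,8,c); (11,10,c); (12,2,c); (12,8,c); (12,9,c); (13,4,c); (13,9,c); (13,10,c); (14,8,c); (14,9,c); (14,10,c); (18,0,c); (18,15,c); (18,17,c); (19,1,c); (19,15,c); (19,16,c); (20,2,c); (20,16,c); (20,17,c); (21,15,c); (21,16,c); (21,17,c)
final:
nodes: 0:vx, 1:vx, 2:vx, 4:vx, 8:vx, 9:vx, 10:vx, 11:tri, 12:tri, 13:tri, 14:tri, 15:vx, 16:vx, 17:vx, 18:tri, 19:tri, 20:tri, 21:tri
edges: (11,0,c); (11,8,c); (11,10,c); (12,2,c); (12,8,c); (12,9,c); (13,4,c); (13,9,c); (13,10,c); (14,8,c); (14,9,c); (14,10,c); (18,0,c); (18,15,c); (18,17,c); (19,1,c); (19,15,c); (19,16,c); (20,2,c); (20,16,c); (20,17,c); (21,15,c); (21,16,c); (21,17,c)


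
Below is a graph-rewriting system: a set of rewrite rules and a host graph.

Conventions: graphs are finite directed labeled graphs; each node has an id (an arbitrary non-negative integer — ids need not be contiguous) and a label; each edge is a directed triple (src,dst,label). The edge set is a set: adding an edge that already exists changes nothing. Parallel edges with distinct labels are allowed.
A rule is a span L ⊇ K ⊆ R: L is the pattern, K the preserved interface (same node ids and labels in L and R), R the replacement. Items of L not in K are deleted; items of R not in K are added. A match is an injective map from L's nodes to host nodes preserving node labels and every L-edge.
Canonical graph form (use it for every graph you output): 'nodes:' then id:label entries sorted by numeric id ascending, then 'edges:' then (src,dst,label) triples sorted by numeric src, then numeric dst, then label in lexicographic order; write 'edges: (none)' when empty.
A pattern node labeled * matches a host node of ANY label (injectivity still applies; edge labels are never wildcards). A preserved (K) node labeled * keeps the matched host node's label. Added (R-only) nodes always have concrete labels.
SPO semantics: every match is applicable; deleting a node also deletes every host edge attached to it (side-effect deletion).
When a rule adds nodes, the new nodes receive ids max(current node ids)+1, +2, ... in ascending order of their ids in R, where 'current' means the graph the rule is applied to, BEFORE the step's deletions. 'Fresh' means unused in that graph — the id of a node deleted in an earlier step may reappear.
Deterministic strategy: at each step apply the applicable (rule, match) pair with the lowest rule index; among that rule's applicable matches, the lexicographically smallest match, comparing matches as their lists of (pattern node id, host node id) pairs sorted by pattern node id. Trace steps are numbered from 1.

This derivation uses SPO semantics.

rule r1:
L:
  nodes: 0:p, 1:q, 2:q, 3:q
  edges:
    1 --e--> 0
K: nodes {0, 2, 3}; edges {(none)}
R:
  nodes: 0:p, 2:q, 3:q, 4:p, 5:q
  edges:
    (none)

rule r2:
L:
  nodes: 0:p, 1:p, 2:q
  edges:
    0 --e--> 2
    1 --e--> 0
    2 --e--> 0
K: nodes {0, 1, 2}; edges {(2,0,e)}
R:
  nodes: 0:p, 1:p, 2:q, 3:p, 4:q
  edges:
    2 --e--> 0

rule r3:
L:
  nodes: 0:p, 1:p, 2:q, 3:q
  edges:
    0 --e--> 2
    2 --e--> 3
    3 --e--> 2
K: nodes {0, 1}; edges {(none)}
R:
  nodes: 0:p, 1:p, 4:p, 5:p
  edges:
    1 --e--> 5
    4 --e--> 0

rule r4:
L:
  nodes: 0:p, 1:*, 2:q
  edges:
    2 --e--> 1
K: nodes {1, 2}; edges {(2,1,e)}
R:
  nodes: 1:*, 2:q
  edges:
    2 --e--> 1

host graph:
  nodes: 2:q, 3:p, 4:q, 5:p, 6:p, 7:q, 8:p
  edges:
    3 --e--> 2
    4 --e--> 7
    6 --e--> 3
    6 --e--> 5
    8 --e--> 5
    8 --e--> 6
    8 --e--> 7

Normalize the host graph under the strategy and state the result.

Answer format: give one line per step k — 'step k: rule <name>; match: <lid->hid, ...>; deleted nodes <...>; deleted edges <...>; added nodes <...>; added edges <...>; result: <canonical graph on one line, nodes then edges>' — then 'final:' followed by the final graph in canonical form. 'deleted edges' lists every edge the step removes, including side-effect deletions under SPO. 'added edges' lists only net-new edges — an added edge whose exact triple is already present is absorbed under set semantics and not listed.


step 1: rule r4; match: 0->3, 1->7, 2->4; deleted nodes 3; deleted edges (3,2,e); (6,3,e); added nodes (none); added edges (none); result: nodes: 2:q, 4:q, 5:p, 6:p, 7:q, 8:p edges: (4,7,e); (6,5,e); (8,5,e); (8,6,e); (8,7,e)
step 2: rule r4; match: 0->5, 1->7, 2->4; deleted nodes 5; deleted edges (6,5,e); (8,5,e); added nodes (none); added edges (none); result: nodes: 2:q, 4:q, 6:p, 7:q, 8:p edges: (4,7,e); (8,6,e); (8,7,e)
step 3: rule r4; match: 0->6, 1->7, 2->4; deleted nodes 6; deleted edges (8,6,e); added nodes (none); added edges (none); result: nodes: 2:q, 4:q, 7:q, 8:p edges: (4,7,e); (8,7,e)
step 4: rule r4; match: 0->8, 1->7, 2->4; deleted nodes 8; deleted edges (8,7,e); added nodes (none); added edges (none); result: nodes: 2:q, 4:q, 7:q edges: (4,7,e)
final:
nodes: 2:q, 4:q, 7:q
edges: (4,7,e)


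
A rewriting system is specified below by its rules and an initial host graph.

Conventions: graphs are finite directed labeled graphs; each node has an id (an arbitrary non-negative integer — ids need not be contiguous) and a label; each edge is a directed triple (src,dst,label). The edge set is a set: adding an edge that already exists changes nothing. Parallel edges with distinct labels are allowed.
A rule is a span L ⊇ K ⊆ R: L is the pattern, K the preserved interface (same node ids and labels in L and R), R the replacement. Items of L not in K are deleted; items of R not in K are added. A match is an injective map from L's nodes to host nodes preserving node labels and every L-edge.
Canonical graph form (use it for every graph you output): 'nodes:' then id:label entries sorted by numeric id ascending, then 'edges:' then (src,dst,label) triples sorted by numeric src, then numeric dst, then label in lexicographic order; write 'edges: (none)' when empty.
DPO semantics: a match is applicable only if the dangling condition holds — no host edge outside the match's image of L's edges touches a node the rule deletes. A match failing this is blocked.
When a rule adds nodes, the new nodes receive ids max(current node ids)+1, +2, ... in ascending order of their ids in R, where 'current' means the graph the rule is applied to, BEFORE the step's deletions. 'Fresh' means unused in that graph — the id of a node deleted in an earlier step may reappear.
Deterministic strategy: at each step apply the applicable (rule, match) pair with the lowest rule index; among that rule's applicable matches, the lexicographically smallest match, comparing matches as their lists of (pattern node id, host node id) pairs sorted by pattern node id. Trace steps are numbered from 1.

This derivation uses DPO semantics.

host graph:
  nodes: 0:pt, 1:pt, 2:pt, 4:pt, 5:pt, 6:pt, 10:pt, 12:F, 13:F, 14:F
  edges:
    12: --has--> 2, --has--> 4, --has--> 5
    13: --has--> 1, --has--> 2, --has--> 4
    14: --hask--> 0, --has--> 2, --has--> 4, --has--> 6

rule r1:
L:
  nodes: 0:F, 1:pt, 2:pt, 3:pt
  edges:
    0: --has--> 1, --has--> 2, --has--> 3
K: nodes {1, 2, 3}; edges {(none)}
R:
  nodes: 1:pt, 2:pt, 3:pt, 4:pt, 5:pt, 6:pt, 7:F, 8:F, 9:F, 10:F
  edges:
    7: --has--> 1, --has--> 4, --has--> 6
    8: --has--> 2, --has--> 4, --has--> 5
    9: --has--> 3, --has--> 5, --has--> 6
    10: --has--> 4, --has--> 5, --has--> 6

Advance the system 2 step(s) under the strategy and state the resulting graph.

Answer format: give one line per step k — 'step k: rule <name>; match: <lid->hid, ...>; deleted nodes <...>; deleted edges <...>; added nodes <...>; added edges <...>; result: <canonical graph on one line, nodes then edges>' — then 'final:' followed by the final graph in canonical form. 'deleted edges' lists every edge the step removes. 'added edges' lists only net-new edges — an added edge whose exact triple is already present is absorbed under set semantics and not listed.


step 1: rule r1; match: 0->12, 1->2, 2->4, 3->5; deleted nodes 12; deleted edges (12,2,has); (12,4,has); (12,5,has); added nodes 15, 16, 17, 18, 19, 20, 21; added edges (18,2,has); (18,15,has); (18,17,has); (19,4,has); (19,15,has); (19,16,has); (20,5,has); (20,16,has); (20,17,has); (21,15,has); (21,16,has); (21,17,has); result: nodes: 0:pt, 1:pt, 2:pt, 4:pt, 5:pt, 6:pt, 10:pt, 13:F, 14:F, 15:pt, 16:pt, 17:pt, 18:F, 19:F, 20:F, 21:F edges: (13,1,has); (13,2,has); (13,4,has); (14,0,hask); (14,2,has); (14,4,has); (14,6,has); (18,2,has); (18,15,has); (18,17,has); (19,4,has); (19,15,has); (19,16,has); (20,5,has); (20,16,has); (20,17,has); (21,15,has); (21,16,has); (21,17,has)
step 2: rule r1; match: 0->13, 1->1, 2->2, 3->4; deleted nodes 13; deleted edges (13,1,has); (13,2,has); (13,4,has); added nodes 22, 23, 24, 25, 26, 27, 28; added edges (25,1,has); (25,22,has); (25,24,has); (26,2,has); (26,22,has); (26,23,has); (27,4,has); (27,23,has); (27,24,has); (28,22,has); (28,23,has); (28,24,has); result: nodes: 0:pt, 1:pt, 2:pt, 4:pt, 5:pt, 6:pt, 10:pt, 14:F, 15:pt, 16:pt, 17:pt, 18:F, 19:F, 20:F, 21:F, 22:pt, 23:pt, 24:pt, 25:F, 26:F, 27:F, 28:F edges: (14,0,hask); (14,2,has); (14,4,has); (14,6,has); (18,2,has); (18,15,has); (18,17,has); (19,4,has); (19,15,has); (19,16,has); (20,5,has); (20,16,has); (20,17,has); (21,15,has); (21,16,has); (21,17,has); (25,1,has); (25,22,has); (25,24,has); (26,2,has); (26,22,has); (26,23,has); (27,4,has); (27,23,has); (27,24,has); (28,22,has); (28,23,has); (28,24,has)
final:
nodes: 0:pt, 1:pt, 2:pt, 4:pt, 5:pt, 6:pt, 10:pt, 14:F, 15:pt, 16:pt, 17:pt, 18:F, 19:F, 20:F, 21:F, 22:pt, 23:pt, 24:pt, 25:F, 26:F, 27:F, 28:F
edges: (14,0,hask); (14,2,has); (14,4,has); (14,6,has); (18,2,has); (18,15,has); (18,17,has); (19,4,has); (19,15,has); (19,16,has); (20,5,has); (20,16,has); (20,17,has); (21,15,has); (21,16,has); (21,17,has); (25,1,has); (25,22,has); (25,24,has); (26,2,has); (26,22,has); (26,23,has); (27,4,has); (27,23,has); (27,24,has); (28,22,has); (28,23,has); (28,24,has)


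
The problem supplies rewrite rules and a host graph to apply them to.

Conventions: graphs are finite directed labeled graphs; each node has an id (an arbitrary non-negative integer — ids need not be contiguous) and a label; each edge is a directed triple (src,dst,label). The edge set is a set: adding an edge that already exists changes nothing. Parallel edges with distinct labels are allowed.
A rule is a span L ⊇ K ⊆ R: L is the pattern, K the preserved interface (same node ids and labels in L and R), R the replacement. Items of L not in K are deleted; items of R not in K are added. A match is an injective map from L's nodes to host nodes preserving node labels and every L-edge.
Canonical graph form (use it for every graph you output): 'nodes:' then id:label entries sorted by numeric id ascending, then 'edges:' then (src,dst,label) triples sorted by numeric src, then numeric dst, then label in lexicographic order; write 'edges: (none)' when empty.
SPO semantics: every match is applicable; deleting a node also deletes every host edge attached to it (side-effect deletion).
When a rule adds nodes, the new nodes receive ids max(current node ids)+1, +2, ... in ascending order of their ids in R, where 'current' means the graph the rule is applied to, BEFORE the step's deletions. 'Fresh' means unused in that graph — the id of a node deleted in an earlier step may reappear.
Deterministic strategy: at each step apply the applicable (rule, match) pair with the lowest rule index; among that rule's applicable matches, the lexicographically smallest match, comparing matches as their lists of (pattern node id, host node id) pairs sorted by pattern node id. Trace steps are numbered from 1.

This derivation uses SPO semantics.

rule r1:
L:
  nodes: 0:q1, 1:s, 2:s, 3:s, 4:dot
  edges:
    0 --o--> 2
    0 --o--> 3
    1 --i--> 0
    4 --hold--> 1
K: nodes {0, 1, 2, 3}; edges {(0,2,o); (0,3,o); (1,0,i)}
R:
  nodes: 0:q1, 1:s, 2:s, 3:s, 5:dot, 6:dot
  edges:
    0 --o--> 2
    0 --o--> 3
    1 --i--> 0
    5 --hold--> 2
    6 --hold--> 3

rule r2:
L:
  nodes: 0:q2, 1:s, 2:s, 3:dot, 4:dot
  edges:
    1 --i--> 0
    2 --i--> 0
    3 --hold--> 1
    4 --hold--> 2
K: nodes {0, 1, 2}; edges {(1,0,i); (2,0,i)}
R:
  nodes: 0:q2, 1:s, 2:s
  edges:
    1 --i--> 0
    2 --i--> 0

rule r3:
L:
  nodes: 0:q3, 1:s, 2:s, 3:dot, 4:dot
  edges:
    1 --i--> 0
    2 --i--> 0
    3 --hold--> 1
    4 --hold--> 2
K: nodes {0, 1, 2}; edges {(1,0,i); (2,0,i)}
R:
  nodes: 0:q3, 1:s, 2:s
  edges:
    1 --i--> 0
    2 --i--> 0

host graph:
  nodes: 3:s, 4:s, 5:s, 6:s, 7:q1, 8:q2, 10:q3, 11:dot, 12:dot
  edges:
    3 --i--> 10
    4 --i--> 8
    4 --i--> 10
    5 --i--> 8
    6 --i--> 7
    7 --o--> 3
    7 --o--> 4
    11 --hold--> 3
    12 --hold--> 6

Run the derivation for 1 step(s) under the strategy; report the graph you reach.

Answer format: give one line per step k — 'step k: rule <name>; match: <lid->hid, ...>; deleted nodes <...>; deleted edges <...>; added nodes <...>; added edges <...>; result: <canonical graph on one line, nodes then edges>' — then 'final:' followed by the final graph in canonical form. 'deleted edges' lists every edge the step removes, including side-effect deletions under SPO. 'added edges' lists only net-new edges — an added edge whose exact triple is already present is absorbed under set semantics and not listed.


step 1: rule r1; match: 0->7, 1->6, 2->3, 3->4, 4->12; deleted nodes 12; deleted edges (12,6,hold); added nodes 13, 14; added edges (13,3,hold); (14,4,hold); result: nodes: 3:s, 4:s, 5:s, 6:s, 7:q1, 8:q2, 10:q3, 11:dot, 13:dot, 14:dot edges: (3,10,i); (4,8,i); (4,10,i); (5,8,i); (6,7,i); (7,3,o); (7,4,o); (11,3,hold); (13,3,hold); (14,4,hold)
final:
nodes: 3:s, 4:s, 5:s, 6:s, 7:q1, 8:q2, 10:q3, 11:dot, 13:dot, 14:dot
edges: (3,10,i); (4,8,i); (4,10,i); (5,8,i); (6,7,i); (7,3,o); (7,4,o); (11,3,hold); (13,3,hold); (14,4,hold)


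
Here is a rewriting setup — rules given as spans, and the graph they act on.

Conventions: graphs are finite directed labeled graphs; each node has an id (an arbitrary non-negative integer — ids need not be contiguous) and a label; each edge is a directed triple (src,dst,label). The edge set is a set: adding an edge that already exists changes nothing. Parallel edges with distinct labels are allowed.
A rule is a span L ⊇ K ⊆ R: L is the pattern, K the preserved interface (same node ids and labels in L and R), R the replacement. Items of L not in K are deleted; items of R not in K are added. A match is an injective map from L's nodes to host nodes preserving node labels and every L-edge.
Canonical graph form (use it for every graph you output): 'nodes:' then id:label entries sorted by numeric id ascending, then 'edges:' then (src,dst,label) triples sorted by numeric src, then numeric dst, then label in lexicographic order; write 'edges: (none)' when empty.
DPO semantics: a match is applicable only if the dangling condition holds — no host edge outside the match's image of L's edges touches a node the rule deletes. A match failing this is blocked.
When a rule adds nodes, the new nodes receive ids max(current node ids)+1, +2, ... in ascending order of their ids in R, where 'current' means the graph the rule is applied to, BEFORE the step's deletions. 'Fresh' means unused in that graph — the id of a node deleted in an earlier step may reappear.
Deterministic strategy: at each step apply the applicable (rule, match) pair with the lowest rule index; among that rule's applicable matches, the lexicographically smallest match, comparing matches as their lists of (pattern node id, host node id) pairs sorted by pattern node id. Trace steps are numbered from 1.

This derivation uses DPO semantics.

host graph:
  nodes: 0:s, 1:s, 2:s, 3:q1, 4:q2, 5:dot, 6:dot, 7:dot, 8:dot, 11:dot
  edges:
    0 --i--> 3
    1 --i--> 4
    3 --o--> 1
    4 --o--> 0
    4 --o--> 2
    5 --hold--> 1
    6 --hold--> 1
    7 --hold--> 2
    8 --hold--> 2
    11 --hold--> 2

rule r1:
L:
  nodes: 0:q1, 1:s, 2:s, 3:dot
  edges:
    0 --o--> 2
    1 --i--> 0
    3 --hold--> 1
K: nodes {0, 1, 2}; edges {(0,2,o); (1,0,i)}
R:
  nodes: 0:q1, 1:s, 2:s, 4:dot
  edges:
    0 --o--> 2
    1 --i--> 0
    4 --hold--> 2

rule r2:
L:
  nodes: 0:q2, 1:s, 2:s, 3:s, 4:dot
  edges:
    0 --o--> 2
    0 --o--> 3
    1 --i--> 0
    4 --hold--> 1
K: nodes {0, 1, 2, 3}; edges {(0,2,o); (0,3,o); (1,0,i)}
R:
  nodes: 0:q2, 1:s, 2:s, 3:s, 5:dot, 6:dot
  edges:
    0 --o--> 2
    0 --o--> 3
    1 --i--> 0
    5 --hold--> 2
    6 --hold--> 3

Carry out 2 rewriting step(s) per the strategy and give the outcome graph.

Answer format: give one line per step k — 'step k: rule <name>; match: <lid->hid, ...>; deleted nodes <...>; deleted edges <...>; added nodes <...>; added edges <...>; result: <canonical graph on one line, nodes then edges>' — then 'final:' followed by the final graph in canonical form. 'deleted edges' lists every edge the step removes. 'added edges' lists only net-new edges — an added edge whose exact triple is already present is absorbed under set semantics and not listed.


step 1: rule r2; match: 0->4, 1->1, 2->0, 3->2, 4->5; deleted nodes 5; deleted edges (5,1,hold); added nodes 12, 13; added edges (12,0,hold); (13,2,hold); result: nodes: 0:s, 1:s, 2:s, 3:q1, 4:q2, 6:dot, 7:dot, 8:dot, 11:dot, 12:dot, 13:dot edges: (0,3,i); (1,4,i); (3,1,o); (4,0,o); (4,2,o); (6,1,hold); (7,2,hold); (8,2,hold); (11,2,hold); (12,0,hold); (13,2,hold)
step 2: rule r1; match: 0->3, 1->0, 2->1, 3->12; deleted nodes 12; deleted edges (12,0,hold); added nodes 14; added edges (14,1,hold); result: nodes: 0:s, 1:s, 2:s, 3:q1, 4:q2, 6:dot, 7:dot, 8:dot, 11:dot, 13:dot, 14:dot edges: (0,3,i); (1,4,i); (3,1,o); (4,0,o); (4,2,o); (6,1,hold); (7,2,hold); (8,2,hold); (11,2,hold); (13,2,hold); (14,1,hold)
final:
nodes: 0:s, 1:s, 2:s, 3:q1, 4:q2, 6:dot, 7:dot, 8:dot, 11:dot, 13:dot, 14:dot
edges: (0,3,i); (1,4,i); (3,1,o); (4,0,o); (4,2,o); (6,1,hold); (7,2,hold); (8,2,hold); (11,2,hold); (13,2,hold); (14,1,hold)


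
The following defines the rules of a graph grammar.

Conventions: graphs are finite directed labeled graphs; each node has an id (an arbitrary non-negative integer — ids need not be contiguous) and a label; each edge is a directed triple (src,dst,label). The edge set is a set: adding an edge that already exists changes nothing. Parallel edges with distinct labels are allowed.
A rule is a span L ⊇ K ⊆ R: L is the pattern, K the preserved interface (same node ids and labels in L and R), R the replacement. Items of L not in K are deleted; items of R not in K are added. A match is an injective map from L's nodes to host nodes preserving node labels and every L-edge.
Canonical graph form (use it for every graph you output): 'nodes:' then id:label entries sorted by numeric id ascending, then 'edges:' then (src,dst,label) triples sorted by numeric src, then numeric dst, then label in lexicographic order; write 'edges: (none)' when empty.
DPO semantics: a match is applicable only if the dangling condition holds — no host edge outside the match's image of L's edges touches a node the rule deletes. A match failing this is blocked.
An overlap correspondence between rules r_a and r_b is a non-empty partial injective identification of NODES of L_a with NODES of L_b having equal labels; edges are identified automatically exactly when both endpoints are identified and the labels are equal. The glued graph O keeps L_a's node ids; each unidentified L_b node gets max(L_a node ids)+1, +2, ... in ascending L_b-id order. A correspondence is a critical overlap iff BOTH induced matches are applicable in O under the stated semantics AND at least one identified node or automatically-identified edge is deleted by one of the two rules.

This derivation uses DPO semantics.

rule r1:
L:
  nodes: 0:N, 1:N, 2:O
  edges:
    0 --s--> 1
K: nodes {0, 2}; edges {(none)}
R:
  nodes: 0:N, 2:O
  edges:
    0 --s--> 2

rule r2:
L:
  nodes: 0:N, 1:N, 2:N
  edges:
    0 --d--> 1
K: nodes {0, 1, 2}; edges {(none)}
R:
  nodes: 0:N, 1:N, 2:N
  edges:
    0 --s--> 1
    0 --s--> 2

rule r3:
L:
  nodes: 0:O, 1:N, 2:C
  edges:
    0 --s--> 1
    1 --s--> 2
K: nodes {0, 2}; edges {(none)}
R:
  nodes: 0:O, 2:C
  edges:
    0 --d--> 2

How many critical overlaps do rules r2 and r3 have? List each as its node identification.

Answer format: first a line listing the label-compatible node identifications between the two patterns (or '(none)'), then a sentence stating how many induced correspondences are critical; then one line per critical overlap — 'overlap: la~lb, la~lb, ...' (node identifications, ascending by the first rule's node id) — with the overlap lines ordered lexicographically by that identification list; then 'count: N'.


label-compatible node identifications between L(r2) and L(r3): 0~1, 1~1, 2~1
1 of the induced correspondences is a critical overlap of r2 and r3.
overlap: 2~1
count: 1


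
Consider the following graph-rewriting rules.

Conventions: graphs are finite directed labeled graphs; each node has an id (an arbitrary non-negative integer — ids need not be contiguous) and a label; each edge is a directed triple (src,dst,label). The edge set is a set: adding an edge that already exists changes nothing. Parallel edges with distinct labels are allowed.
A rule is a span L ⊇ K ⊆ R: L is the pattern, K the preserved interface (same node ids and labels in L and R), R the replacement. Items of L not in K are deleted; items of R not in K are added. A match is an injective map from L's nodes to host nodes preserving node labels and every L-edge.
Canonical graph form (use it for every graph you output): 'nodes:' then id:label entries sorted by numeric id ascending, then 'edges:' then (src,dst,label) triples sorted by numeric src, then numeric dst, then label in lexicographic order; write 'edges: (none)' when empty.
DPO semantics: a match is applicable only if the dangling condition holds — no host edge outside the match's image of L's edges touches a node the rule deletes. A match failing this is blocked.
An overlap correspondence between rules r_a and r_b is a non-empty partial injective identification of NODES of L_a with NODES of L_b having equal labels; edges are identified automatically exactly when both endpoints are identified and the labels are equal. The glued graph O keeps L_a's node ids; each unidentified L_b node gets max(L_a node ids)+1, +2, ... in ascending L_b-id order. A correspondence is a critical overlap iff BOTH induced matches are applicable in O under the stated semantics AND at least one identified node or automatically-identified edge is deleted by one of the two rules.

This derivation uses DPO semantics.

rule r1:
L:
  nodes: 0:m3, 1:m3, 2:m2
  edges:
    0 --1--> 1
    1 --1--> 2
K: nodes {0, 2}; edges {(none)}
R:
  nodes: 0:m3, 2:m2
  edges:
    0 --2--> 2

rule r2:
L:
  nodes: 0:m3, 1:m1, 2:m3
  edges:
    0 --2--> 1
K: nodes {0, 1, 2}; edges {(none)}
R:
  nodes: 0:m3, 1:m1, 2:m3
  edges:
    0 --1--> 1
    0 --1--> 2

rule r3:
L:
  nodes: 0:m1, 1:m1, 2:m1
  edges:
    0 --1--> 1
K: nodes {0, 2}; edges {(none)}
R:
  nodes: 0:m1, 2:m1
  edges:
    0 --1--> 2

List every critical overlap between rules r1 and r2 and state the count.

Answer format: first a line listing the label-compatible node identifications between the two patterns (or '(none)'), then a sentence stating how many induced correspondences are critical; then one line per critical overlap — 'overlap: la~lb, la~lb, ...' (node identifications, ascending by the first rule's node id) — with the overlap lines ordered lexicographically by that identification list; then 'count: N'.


label-compatible node identifications between L(r1) and L(r2): 0~0, 0~2, 1~0, 1~2
2 of the induced correspondences are critical overlaps of r1 and r2.
overlap: 0~0, 1~2
overlap: 1~2
count: 2
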